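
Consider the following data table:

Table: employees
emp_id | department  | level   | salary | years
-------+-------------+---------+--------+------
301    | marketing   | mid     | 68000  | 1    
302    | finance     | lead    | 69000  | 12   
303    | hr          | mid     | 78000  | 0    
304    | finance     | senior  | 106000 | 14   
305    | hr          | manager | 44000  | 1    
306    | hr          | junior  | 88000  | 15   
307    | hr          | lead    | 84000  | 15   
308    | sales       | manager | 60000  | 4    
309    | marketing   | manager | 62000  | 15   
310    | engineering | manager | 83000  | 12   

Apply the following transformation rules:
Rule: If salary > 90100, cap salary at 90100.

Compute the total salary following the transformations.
726100

Step 1: 1 records have salary > 90100
Step 2: These records originally summed to 106000
Step 3: After capping: 1 × 90100 = 90100
Step 4: Unaffected records sum: 636000
Step 5: Final sum = 90100 + 636000 = 726100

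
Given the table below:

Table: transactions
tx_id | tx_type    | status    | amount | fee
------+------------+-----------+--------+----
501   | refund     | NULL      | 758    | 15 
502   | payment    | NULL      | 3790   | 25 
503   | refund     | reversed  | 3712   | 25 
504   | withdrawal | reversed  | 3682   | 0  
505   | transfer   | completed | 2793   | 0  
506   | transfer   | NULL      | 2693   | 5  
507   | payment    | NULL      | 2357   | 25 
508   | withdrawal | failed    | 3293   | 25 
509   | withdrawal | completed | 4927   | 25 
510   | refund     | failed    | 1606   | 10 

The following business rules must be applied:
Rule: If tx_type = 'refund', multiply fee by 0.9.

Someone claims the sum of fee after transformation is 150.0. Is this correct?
Yes, the result is correct.

Step 1: Calculate the correct sum after transformation
Step 2: Apply multiplier 0.9 to records where tx_type = 'refund'
Step 3: Correct result = 150.0
Step 4: Claimed result = 150.0
Step 5: 150.0 = 150.0 ✓
Conclusion: The claimed result is correct.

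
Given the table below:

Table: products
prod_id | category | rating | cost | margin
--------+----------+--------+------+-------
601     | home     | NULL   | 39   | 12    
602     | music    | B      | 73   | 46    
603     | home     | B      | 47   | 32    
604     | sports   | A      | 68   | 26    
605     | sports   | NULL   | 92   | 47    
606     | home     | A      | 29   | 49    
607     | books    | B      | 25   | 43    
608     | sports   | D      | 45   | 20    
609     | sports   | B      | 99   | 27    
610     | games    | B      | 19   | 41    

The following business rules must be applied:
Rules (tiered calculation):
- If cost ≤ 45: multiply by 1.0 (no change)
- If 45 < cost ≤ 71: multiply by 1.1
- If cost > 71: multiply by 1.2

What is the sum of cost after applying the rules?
600.3

Step 1: Tier 1 (cost ≤ 45): 5 records, sum = 157 × 1.0 = 157.0
Step 2: Tier 2 (45 < cost ≤ 71): 2 records, sum = 115 × 1.1 = 126.5
Step 3: Tier 3 (cost > 71): 3 records, sum = 264 × 1.2 = 316.8
Step 4: Final sum = 157.0 + 126.5 + 316.8 = 600.3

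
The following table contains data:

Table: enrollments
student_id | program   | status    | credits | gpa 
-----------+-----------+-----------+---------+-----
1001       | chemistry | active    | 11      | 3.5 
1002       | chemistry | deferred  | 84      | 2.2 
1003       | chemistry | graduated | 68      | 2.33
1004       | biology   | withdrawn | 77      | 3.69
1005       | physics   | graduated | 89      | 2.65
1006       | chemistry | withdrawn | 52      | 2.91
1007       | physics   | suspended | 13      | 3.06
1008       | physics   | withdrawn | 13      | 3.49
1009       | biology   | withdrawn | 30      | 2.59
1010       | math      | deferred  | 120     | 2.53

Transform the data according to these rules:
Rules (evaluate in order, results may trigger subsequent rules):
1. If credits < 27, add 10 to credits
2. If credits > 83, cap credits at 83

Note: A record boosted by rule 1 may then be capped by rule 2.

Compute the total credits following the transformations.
543

Step 1: Apply rule 1 to records with credits < 27
  - 3 records get bonus of 10
  - Of these, 0 records then exceed 83 and get capped
Step 2: Apply rule 2 to records with credits > 83
  - 3 records (original) are capped
Step 3: Calculate final sum = 543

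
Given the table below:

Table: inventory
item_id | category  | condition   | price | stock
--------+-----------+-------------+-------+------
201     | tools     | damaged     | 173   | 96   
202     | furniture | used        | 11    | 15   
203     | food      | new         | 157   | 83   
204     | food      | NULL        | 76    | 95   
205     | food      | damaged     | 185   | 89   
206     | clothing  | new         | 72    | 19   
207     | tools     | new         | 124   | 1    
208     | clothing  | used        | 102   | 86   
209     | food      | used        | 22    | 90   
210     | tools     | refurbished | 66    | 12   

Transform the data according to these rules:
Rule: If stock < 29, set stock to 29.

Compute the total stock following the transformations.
655

Step 1: 4 records have stock < 29
Step 2: These records originally summed to 47
Step 3: After setting to minimum: 4 × 29 = 116
Step 4: Unaffected records sum: 539
Step 5: Final sum = 116 + 539 = 655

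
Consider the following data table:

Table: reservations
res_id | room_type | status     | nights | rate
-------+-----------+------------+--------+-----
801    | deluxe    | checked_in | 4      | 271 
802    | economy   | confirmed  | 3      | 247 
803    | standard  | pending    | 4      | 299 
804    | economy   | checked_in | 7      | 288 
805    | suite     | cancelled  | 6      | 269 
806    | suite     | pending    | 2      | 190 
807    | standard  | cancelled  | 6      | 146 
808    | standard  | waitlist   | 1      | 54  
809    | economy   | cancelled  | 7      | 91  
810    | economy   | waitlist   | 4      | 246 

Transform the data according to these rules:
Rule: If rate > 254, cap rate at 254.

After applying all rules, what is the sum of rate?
1990

Step 1: 4 records have rate > 254
Step 2: These records originally summed to 1127
Step 3: After capping: 4 × 254 = 1016
Step 4: Unaffected records sum: 974
Step 5: Final sum = 1016 + 974 = 1990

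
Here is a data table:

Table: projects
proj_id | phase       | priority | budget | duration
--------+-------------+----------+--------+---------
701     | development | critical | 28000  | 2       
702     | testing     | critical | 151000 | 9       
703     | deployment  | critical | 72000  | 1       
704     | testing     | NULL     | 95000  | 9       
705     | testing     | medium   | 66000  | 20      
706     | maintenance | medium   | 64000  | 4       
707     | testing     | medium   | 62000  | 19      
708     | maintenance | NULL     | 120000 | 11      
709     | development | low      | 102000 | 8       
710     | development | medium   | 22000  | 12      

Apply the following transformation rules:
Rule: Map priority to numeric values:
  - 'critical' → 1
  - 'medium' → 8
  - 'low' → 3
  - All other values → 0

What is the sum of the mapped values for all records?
38

Step 1: Apply mapping to each record
Step 2: Count by status:
  'critical': 3 records × 1 = 3
  'medium': 4 records × 8 = 32
  'low': 1 records × 3 = 3
Step 3: Sum all mapped values = 38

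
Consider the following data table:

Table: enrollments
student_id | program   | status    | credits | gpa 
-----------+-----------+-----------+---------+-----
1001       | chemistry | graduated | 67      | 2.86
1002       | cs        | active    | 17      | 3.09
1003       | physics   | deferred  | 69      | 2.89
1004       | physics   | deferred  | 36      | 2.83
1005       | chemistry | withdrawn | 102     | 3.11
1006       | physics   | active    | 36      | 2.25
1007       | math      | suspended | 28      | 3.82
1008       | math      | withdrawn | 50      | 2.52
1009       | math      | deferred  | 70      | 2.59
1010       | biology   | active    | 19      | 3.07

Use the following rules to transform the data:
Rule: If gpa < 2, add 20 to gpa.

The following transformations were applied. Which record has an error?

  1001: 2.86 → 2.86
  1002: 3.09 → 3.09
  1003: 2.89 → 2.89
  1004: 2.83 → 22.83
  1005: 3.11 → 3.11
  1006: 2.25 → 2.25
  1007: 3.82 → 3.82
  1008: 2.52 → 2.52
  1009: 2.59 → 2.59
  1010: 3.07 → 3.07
Record 1004 has an error. The correct transformed value should be 2.83, not 22.83.

Step 1: Check each record against the rule
Step 2: Record 1004 has gpa = 2.83
Step 3: Since 2.83 >= 2, the bonus should not have been applied
Step 4: Correct value = 2.83, but claimed value = 22.83
Conclusion: Record 1004 has the error.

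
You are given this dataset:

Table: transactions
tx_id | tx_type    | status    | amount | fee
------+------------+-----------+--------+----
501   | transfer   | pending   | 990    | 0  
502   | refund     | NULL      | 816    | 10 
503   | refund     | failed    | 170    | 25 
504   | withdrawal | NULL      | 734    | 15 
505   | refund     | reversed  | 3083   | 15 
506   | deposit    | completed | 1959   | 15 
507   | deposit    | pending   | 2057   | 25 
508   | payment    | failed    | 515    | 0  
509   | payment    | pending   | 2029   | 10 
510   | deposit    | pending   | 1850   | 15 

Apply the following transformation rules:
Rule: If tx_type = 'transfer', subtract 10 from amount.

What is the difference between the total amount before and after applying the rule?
10

Step 1: Original sum of amount = 14203
Step 2: 1 records have tx_type = 'transfer'
Step 3: Each affected record changes by -10
Step 4: Total change = 1 × -10 = -10
Step 5: New sum = 14203 + -10 = 14193
Step 6: Difference = |14193 - 14203| = 10
        (Sum decreased by 10)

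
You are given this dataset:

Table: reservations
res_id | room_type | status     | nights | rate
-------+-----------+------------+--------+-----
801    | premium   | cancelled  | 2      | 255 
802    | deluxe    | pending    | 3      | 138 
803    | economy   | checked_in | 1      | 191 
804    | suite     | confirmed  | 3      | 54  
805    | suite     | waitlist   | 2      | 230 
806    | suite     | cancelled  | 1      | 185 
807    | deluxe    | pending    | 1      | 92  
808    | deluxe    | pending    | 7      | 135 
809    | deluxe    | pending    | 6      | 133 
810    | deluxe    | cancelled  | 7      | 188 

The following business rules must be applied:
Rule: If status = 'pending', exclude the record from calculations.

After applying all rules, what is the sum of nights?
16

Step 1: Identify records where status = 'pending'
Step 2: The excluded records sum to 17
Step 3: Original total nights = 33
Step 4: Remaining total = 33 - 17 = 16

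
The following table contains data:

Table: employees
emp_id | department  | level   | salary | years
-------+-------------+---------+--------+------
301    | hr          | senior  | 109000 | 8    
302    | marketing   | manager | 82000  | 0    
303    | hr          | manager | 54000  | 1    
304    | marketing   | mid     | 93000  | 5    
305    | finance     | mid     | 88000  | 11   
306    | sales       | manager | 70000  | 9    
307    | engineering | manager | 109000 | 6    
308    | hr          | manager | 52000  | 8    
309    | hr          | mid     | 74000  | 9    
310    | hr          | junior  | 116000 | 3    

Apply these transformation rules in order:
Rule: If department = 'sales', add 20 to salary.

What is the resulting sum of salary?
847020

Step 1: Count records where department = 'sales': 1
Step 2: Total bonus added: 1 × 20 = 20
Step 3: Original sum of salary: 847000
Step 4: Final sum = 847000 + 20 = 847020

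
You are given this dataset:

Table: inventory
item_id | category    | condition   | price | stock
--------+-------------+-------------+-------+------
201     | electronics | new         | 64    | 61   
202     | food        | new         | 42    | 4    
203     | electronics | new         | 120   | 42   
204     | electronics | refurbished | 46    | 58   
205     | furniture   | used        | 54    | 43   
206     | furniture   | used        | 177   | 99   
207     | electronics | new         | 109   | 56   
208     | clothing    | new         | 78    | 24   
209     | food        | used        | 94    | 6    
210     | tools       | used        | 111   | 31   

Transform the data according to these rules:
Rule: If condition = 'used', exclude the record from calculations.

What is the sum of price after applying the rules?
459

Step 1: Identify records where condition = 'used'
Step 2: The excluded records sum to 436
Step 3: Original total price = 895
Step 4: Remaining total = 895 - 436 = 459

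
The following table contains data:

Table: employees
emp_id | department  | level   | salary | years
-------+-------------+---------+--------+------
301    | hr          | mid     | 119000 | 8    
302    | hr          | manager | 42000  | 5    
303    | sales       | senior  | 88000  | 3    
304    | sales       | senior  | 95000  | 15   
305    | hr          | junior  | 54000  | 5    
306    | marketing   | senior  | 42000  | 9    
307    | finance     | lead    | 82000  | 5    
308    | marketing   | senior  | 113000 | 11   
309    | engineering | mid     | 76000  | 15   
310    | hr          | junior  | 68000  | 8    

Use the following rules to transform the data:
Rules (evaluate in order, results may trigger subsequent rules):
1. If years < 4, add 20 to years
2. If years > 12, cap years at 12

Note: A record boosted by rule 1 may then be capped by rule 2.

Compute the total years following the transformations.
87

Step 1: Apply rule 1 to records with years < 4
  - 1 records get bonus of 20
  - Of these, 1 records then exceed 12 and get capped
Step 2: Apply rule 2 to records with years > 12
  - 2 records (original) are capped
Step 3: Calculate final sum = 87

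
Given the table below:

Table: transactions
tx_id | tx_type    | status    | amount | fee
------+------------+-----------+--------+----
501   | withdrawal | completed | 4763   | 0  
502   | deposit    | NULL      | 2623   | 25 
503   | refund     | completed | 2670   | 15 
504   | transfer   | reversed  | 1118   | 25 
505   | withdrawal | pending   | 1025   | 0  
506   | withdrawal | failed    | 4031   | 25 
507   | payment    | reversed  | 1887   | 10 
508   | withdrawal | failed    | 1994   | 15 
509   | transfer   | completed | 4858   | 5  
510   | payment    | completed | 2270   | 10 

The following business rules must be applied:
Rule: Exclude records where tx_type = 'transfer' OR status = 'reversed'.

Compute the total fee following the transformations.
90

Step 1: Find records where tx_type = 'transfer' OR status = 'reversed'
Step 2: 3 records match, summing to 40
Step 3: Original sum: 130
Step 4: Remaining sum = 130 - 40 = 90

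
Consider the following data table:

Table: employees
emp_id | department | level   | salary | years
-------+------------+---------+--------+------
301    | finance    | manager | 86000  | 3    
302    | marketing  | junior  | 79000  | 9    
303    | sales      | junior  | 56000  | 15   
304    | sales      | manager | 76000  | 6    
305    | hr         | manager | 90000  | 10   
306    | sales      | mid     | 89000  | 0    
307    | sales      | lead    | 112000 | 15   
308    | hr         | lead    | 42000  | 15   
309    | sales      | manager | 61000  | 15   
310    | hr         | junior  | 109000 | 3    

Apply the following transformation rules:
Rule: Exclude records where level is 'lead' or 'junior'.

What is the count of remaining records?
5

Step 1: Count records to exclude
  - 2 (lead) + 3 (junior) = 5 records
Step 2: Total records: 10
Step 3: Remaining = 10 - 5 = 5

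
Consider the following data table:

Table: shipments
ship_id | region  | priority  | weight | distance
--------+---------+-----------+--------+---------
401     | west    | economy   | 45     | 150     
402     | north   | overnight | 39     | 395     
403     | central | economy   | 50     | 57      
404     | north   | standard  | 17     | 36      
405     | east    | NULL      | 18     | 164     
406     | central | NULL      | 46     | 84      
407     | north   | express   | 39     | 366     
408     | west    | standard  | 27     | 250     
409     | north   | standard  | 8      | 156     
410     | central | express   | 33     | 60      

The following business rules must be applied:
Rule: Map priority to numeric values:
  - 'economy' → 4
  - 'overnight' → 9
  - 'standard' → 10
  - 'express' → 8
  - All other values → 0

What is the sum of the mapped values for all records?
63

Step 1: Apply mapping to each record
Step 2: Count by status:
  'economy': 2 records × 4 = 8
  'overnight': 1 records × 9 = 9
  'standard': 3 records × 10 = 30
  'express': 2 records × 8 = 16
Step 3: Sum all mapped values = 63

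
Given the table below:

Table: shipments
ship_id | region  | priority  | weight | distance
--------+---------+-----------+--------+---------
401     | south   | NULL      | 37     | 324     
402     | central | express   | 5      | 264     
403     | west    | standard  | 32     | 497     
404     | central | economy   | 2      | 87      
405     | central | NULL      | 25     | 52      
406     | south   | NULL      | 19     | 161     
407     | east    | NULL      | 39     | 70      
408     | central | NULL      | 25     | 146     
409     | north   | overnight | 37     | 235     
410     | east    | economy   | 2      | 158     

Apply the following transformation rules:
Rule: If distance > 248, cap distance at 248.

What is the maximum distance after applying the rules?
248

Step 1: Original maximum distance = 497
Step 2: Apply cap at 248
Step 3: 3 records had distance > 248 and were capped
Step 4: Maximum after transformation = 248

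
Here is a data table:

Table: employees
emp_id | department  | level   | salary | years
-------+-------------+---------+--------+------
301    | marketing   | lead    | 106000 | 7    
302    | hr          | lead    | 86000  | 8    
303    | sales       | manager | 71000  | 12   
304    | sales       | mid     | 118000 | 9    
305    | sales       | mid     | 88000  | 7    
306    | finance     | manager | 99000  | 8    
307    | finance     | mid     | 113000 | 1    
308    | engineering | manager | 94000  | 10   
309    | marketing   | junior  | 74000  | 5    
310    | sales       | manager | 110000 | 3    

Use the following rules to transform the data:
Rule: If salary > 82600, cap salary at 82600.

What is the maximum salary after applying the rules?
82600

Step 1: Original maximum salary = 118000
Step 2: Apply cap at 82600
Step 3: 8 records had salary > 82600 and were capped
Step 4: Maximum after transformation = 82600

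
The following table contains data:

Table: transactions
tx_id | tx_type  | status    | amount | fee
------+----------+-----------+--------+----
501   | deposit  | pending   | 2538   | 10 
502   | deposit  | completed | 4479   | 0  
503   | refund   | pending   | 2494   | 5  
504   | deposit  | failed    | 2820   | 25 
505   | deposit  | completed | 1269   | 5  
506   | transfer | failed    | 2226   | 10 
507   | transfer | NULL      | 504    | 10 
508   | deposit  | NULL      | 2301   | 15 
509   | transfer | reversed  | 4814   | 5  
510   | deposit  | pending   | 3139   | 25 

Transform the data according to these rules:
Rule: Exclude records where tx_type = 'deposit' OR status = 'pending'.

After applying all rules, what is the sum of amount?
7544

Step 1: Find records where tx_type = 'deposit' OR status = 'pending'
Step 2: 7 records match, summing to 19040
Step 3: Original sum: 26584
Step 4: Remaining sum = 26584 - 19040 = 7544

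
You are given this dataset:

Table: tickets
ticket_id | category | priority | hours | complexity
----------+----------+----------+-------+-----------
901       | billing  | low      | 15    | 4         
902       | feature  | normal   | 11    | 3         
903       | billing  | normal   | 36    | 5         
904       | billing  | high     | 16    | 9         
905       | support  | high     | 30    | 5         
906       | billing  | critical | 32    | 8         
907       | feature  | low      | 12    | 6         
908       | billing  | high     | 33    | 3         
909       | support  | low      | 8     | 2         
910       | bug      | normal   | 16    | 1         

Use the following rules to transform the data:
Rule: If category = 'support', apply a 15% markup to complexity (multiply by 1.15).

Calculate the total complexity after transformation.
47.05

Step 1: Records with category = 'support' have total complexity = 7
Step 2: Apply multiplier: 7 × 1.15 = 8.05
Step 3: Other records total: 39
Step 4: Final sum = 8.05 + 39 = 47.05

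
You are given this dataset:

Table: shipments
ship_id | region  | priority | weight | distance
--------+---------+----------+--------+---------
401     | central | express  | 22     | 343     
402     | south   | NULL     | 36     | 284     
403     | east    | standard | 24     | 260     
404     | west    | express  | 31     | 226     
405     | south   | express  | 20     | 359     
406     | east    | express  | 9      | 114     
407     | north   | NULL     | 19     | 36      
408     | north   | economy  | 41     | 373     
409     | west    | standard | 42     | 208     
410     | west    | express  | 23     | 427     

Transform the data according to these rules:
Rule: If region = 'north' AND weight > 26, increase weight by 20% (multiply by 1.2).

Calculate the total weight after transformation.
275.2

Step 1: Find records where region = 'north' AND weight > 26
Step 2: 1 records match, summing to 41
Step 3: After multiplier: 41 × 1.2 = 49.2
Step 4: Unaffected records sum: 226
Step 5: Final sum = 49.2 + 226 = 275.2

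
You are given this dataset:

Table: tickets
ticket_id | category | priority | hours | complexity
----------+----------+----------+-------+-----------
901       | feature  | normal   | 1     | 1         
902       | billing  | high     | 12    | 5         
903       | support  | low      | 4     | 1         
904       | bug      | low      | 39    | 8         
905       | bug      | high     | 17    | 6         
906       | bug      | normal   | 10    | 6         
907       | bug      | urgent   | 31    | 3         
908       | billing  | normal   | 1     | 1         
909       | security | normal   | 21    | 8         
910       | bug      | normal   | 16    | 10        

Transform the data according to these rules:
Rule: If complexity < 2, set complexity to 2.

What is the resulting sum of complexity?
52

Step 1: 3 records have complexity < 2
Step 2: These records originally summed to 3
Step 3: After setting to minimum: 3 × 2 = 6
Step 4: Unaffected records sum: 46
Step 5: Final sum = 6 + 46 = 52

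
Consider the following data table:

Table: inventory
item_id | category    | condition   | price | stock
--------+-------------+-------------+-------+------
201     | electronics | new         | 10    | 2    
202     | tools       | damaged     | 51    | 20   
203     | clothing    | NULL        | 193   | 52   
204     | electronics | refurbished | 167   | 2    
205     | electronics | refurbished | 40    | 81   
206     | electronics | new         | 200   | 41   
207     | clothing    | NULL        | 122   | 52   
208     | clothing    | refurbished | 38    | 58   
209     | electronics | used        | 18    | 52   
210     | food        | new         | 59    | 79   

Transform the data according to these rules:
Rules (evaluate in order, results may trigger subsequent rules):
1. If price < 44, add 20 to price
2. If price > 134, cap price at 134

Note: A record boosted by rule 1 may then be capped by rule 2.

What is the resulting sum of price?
820

Step 1: Apply rule 1 to records with price < 44
  - 4 records get bonus of 20
  - Of these, 0 records then exceed 134 and get capped
Step 2: Apply rule 2 to records with price > 134
  - 3 records (original) are capped
Step 3: Calculate final sum = 820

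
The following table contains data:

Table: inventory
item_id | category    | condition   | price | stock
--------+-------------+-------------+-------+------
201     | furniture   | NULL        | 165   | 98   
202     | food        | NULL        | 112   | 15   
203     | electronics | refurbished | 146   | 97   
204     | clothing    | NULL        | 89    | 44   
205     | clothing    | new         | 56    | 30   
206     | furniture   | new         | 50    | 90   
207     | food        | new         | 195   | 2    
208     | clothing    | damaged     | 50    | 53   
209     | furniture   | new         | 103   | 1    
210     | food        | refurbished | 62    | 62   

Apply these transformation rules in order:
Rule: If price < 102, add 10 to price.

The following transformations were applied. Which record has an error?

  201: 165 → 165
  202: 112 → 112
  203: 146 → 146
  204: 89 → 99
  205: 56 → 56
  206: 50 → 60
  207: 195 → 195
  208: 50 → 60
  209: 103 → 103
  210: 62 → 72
Record 205 has an error. The correct transformed value should be 66, not 56.

Step 1: Check each record against the rule
Step 2: Record 205 has price = 56
Step 3: Since 56 < 102, the bonus should have been applied
Step 4: Correct value = 66, but claimed value = 56
Conclusion: Record 205 has the error.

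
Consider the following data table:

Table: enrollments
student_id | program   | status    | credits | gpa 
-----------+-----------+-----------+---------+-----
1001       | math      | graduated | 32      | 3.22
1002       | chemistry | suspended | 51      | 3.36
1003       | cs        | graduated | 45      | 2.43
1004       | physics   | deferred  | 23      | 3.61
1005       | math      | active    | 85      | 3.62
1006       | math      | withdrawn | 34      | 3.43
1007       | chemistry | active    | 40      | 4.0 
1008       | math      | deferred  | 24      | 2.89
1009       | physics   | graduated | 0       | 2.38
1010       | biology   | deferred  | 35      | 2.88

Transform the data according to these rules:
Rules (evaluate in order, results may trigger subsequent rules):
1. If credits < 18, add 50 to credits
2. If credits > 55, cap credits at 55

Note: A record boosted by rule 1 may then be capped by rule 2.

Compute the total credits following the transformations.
389

Step 1: Apply rule 1 to records with credits < 18
  - 1 records get bonus of 50
  - Of these, 0 records then exceed 55 and get capped
Step 2: Apply rule 2 to records with credits > 55
  - 1 records (original) are capped
Step 3: Calculate final sum = 389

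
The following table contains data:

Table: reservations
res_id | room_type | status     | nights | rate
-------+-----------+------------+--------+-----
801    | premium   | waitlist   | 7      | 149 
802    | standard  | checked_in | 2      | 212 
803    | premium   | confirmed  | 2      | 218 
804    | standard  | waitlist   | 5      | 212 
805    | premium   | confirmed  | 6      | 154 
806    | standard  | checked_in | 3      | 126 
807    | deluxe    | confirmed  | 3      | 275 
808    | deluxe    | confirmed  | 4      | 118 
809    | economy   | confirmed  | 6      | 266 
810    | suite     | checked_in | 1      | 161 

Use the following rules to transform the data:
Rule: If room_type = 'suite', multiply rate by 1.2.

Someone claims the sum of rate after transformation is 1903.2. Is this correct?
No, the correct result is 1923.2.

Step 1: Calculate the correct sum after transformation
Step 2: Apply multiplier 1.2 to records where room_type = 'suite'
Step 3: Correct result = 1923.2
Step 4: Claimed result = 1903.2
Step 5: 1923.2 ≠ 1903.2
Conclusion: The claimed result is incorrect. The correct answer is 1923.2.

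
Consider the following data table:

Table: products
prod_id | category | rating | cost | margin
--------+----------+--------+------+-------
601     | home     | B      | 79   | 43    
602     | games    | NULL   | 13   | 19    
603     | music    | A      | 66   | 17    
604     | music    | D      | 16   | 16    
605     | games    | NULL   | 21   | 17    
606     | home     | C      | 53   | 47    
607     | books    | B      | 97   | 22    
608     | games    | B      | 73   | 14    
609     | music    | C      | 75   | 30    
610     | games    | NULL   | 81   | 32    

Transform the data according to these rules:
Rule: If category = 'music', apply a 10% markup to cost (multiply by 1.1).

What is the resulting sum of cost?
589.7

Step 1: Records with category = 'music' have total cost = 157
Step 2: Apply multiplier: 157 × 1.1 = 172.7
Step 3: Other records total: 417
Step 4: Final sum = 172.7 + 417 = 589.7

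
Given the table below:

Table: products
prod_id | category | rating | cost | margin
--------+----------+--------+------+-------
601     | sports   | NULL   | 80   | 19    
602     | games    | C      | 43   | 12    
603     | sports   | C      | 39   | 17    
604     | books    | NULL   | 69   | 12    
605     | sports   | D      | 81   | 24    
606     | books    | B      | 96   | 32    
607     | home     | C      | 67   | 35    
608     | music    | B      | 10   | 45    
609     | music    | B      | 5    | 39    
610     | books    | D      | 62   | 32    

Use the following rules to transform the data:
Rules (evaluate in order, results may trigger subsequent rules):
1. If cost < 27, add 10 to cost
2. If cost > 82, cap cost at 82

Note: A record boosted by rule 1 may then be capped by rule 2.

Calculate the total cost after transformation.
558

Step 1: Apply rule 1 to records with cost < 27
  - 2 records get bonus of 10
  - Of these, 0 records then exceed 82 and get capped
Step 2: Apply rule 2 to records with cost > 82
  - 1 records (original) are capped
Step 3: Calculate final sum = 558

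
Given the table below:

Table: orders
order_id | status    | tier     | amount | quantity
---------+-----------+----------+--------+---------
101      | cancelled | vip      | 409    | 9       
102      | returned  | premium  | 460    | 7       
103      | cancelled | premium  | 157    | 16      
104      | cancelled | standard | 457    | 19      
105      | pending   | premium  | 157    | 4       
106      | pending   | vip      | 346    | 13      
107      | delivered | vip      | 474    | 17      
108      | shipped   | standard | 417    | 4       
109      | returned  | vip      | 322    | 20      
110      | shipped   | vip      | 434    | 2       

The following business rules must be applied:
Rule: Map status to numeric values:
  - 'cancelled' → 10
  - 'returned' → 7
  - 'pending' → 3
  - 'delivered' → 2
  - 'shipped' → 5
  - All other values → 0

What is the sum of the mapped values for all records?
62

Step 1: Apply mapping to each record
Step 2: Count by status:
  'cancelled': 3 records × 10 = 30
  'returned': 2 records × 7 = 14
  'pending': 2 records × 3 = 6
  'delivered': 1 records × 2 = 2
  'shipped': 2 records × 5 = 10
Step 3: Sum all mapped values = 62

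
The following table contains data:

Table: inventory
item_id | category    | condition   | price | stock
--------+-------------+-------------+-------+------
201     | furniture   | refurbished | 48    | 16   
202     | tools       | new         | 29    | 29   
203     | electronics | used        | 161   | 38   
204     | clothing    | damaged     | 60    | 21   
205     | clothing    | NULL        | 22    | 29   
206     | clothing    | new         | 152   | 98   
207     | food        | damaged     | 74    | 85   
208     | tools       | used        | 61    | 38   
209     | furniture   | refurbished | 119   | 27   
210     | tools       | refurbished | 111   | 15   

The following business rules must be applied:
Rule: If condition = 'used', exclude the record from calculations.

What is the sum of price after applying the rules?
615

Step 1: Identify records where condition = 'used'
Step 2: The excluded records sum to 222
Step 3: Original total price = 837
Step 4: Remaining total = 837 - 222 = 615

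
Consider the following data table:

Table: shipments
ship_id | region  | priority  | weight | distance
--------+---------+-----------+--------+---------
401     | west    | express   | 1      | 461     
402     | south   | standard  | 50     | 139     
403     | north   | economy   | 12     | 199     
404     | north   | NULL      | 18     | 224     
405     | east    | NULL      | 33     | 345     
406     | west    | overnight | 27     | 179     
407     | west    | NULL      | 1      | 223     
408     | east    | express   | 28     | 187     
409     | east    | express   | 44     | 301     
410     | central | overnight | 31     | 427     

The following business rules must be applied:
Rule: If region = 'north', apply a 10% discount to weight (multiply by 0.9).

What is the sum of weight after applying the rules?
242.0

Step 1: Records with region = 'north' have total weight = 30
Step 2: Apply multiplier: 30 × 0.9 = 27.0
Step 3: Other records total: 215
Step 4: Final sum = 27.0 + 215 = 242.0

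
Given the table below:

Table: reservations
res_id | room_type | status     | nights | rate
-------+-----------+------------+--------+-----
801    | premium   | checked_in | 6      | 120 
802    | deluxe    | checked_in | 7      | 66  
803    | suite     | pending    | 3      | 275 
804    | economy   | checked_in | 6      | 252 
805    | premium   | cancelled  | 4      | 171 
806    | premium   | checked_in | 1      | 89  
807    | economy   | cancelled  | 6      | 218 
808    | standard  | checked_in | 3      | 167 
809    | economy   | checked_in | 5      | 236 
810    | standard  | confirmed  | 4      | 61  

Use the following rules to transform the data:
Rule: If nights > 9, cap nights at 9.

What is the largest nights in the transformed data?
7

Step 1: Original maximum nights = 7
Step 2: Check cap of 9 against maximum
Step 3: No records exceed the cap (max 7 <= cap 9), so no capping applies
Step 4: Maximum after transformation = 7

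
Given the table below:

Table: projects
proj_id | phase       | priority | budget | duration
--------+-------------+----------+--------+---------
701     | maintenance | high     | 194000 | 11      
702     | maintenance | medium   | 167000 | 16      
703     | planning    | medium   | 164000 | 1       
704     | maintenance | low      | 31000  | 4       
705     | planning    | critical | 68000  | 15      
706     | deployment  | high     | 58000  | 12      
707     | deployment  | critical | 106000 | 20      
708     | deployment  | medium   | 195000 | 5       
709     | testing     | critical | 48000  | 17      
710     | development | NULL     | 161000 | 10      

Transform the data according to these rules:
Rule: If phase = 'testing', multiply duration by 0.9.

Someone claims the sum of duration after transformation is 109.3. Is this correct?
Yes, the result is correct.

Step 1: Calculate the correct sum after transformation
Step 2: Apply multiplier 0.9 to records where phase = 'testing'
Step 3: Correct result = 109.3
Step 4: Claimed result = 109.3
Step 5: 109.3 = 109.3 ✓
Conclusion: The claimed result is correct.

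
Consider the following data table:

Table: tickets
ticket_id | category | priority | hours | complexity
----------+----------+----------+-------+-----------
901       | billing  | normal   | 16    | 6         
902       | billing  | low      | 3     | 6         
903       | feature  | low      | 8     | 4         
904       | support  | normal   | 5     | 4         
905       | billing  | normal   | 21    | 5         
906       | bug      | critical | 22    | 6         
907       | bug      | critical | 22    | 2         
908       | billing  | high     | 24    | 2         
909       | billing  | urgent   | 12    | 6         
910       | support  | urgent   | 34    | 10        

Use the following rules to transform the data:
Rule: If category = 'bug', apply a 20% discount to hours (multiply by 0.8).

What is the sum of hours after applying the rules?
158.2

Step 1: Records with category = 'bug' have total hours = 44
Step 2: Apply multiplier: 44 × 0.8 = 35.2
Step 3: Other records total: 123
Step 4: Final sum = 35.2 + 123 = 158.2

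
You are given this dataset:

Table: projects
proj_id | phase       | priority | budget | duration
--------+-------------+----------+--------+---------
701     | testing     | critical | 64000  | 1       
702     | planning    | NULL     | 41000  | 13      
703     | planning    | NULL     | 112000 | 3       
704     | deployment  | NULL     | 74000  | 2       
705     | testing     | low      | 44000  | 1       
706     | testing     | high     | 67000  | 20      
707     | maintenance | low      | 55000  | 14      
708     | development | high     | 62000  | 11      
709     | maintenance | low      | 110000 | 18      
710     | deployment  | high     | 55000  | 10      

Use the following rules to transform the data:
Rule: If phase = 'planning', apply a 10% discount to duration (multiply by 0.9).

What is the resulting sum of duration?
91.4

Step 1: Records with phase = 'planning' have total duration = 16
Step 2: Apply multiplier: 16 × 0.9 = 14.4
Step 3: Other records total: 77
Step 4: Final sum = 14.4 + 77 = 91.4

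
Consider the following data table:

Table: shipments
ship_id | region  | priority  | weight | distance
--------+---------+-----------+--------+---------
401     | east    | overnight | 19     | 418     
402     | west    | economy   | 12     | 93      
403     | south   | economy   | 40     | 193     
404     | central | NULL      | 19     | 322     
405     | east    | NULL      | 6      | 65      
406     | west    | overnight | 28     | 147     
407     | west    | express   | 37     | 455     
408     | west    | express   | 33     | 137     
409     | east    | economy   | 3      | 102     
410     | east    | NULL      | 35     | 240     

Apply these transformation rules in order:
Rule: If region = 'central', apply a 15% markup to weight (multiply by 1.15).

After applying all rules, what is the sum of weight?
234.85

Step 1: Records with region = 'central' have total weight = 19
Step 2: Apply multiplier: 19 × 1.15 = 21.85
Step 3: Other records total: 213
Step 4: Final sum = 21.85 + 213 = 234.85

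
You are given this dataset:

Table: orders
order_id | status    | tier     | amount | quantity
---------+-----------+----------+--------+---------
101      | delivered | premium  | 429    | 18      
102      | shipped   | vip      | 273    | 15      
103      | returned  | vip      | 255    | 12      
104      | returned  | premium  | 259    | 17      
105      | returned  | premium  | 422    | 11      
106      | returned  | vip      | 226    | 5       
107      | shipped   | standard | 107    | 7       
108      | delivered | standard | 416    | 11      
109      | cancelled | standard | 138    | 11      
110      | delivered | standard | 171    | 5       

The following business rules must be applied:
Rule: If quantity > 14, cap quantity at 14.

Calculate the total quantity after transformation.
104

Step 1: 3 records have quantity > 14
Step 2: These records originally summed to 50
Step 3: After capping: 3 × 14 = 42
Step 4: Unaffected records sum: 62
Step 5: Final sum = 42 + 62 = 104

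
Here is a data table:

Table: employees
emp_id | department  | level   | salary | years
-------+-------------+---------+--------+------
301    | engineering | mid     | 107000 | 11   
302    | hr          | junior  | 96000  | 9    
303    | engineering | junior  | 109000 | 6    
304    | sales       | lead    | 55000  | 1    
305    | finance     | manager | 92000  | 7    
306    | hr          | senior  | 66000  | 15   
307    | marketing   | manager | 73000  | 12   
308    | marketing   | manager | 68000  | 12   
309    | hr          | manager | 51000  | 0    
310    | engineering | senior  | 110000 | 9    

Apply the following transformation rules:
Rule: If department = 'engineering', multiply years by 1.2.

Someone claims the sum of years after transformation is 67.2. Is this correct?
No, the correct result is 87.2.

Step 1: Calculate the correct sum after transformation
Step 2: Apply multiplier 1.2 to records where department = 'engineering'
Step 3: Correct result = 87.2
Step 4: Claimed result = 67.2
Step 5: 87.2 ≠ 67.2
Conclusion: The claimed result is incorrect. The correct answer is 87.2.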